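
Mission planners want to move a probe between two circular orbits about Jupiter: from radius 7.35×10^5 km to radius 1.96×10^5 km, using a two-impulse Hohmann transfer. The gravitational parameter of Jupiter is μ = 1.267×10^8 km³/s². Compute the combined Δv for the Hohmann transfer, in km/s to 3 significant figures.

Semi-major axis of the transfer orbit: a_t = (7.350×10^5 + 1.960×10^5)/2 = 4.655×10^5 km.
At r₁ the circular-orbit speed is v₁ = √(μ/r₁) = 13.1294 km/s.
On the transfer ellipse at r₁, vis-viva equation gives v_a = √[μ(2/r₁ − 1/a_t)] = 8.51947 km/s.
First burn Δv₁ = |v_a − v₁| = 4.610 km/s.
Circular speed at r₂: v₂ = √(μ/r₂) = 25.425 km/s.
Transfer-orbit speed at r₂: v_p = √[μ(2/r₂ − 1/a_t)] = 31.948 km/s.
Second burn Δv₂ = |v₂ − v_p| = 6.523 km/s.
Total Δv = Δv₁ + Δv₂ = 11.13 km/s.

Δv = 11.1 km/s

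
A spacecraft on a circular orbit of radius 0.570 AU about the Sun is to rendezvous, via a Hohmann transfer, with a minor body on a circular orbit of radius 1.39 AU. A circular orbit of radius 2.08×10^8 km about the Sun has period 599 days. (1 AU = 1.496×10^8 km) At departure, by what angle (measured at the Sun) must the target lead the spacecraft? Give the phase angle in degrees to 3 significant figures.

From Kepler's third law T² = 4π²r³/μ at r = 2.08×10^8 km, T = 599 days = 599 × 86400 s = 5.17536×10^7 s: μ = 4π²r³/T² = 1.32638×10^11 km³/s².
In km: r₁ = 0.570 × 1.496×10^8 = 8.5272×10^7 km; r₂ = 1.39 × 1.496×10^8 = 2.07944×10^8 km.
The Hohmann ellipse has a_t = (r₁ + r₂)/2 = 1.46608×10^8 km.
The half-period of the transfer ellipse is t = π√(a_t³/μ) = 1.531×10^7 s.
The target's mean motion on its circular orbit is ω₂ = √(μ/r₂³) = 1.215×10^-7 rad/s.
Angle swept by the target during transfer: ω₂·t = 1.860 rad = 106.6°.
Arrival is 180° from departure on the ellipse, so φ = 180° − 106.6° = 73.4°.

φ = 73.4°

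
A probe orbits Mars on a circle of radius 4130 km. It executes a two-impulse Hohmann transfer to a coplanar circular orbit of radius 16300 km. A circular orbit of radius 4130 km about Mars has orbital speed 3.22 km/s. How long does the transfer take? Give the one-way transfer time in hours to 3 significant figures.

From the circular-orbit relation v² = μ/r at r = 4130 km: μ = v²r = (3.22)² × 4130 = 42821.5 km³/s².
Semi-major axis of the transfer orbit: a_t = (4130 + 16300)/2 = 10215 km.
By Kepler's third law the transfer-orbit period is T = 2π√(a_t³/μ), so t = T/2 = 15670 s.
Converting: 15670 s ÷ 3600 s/hour = 4.35 hours.

t = 4.35 hours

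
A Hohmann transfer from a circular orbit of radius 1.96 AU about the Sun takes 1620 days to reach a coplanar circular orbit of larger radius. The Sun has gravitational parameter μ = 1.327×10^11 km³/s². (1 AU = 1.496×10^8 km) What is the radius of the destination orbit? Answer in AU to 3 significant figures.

In km: r₁ = 1.96 × 1.496×10^8 = 2.93216×10^8 km.
Transfer time t = 1620 days = 1.39968×10^8 s, and t = π√(a_t³/μ).
So a_t = (μ t²/π²)^(1/3) = (1.327×10^11 × (1.39968×10^8)² / π²)^(1/3) = 6.4103×10^8 km.
Since a_t = (r₁ + r₂)/2, r₂ = 2a_t − r₁ = 2×6.4103×10^8 − 2.93216×10^8 = 9.88844×10^8 km.
In AU: r₂ = 9.88844×10^8 / 1.496×10^8 = 6.61 AU.

r₂ = 6.61 AU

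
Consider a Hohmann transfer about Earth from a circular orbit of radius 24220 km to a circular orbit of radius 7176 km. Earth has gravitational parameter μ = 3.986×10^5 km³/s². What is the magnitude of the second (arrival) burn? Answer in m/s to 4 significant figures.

Δv₂ = 1805 m/s

Semi-major axis of the transfer orbit: a_t = (24220 + 7176)/2 = 15698 km.
On the circular orbit at r = 7176 km, v_c = √(μ/r) = 7.4529 km/s.
Vis-viva on the transfer ellipse at r = 7176 km gives v_t = √[μ(2/r − 1/a_t)] = 9.2575 km/s.
Δv₂ = |v_t − v_c| = |9.2575 − 7.4529| = 1.805 km/s.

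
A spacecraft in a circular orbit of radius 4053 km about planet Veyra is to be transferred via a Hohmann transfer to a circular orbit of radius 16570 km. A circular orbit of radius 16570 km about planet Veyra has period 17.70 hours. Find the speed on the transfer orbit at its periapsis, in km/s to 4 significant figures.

From Kepler's third law T² = 4π²r³/μ at r = 16570 km, T = 17.70 hours = 17.70 × 3600 s = 63720 s: μ = 4π²r³/T² = 44236.0 km³/s².
Semi-major axis of the transfer orbit: a_t = (4053 + 16570)/2 = 10311.5 km.
At periapsis, r = 4053 km.
Applying v² = μ(2/r − 1/a_t): v = 4.188 km/s.

v = 4.188 km/s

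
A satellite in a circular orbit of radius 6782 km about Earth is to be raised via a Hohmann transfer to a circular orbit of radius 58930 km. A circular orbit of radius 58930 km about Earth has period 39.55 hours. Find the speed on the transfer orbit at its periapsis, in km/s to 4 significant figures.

From Kepler's third law T² = 4π²r³/μ at r = 58930 km, T = 39.55 hours = 39.55 × 3600 s = 1.4238×10^5 s: μ = 4π²r³/T² = 3.98539×10^5 km³/s².
Transfer-ellipse semi-major axis a_t = (r₁ + r₂)/2 = (6782 + 58930)/2 = 32856 km.
The periapsis of the transfer ellipse is at r = 6782 km.
Applying v² = μ(2/r − 1/a_t): v = 10.27 km/s.

v = 10.27 km/s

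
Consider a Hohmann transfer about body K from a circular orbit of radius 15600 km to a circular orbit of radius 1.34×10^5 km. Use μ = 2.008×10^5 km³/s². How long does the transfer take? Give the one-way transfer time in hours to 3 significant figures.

t = 39.8 hours

The Hohmann ellipse has a_t = (r₁ + r₂)/2 = 74800 km.
Transfer time t = π√(a_t³/μ) = π√((74800)³ / 2.008×10^5) = 1.434×10^5 s.
Converting: 1.434×10^5 s ÷ 3600 s/hour = 39.8 hours.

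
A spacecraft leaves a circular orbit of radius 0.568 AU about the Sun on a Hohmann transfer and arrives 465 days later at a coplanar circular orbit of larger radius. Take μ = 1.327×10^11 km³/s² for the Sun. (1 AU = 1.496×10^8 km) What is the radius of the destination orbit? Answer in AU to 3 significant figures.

In km: r₁ = 0.568 × 1.496×10^8 = 8.49728×10^7 km.
Transfer time t = 465 days = 4.0176×10^7 s, and t = π√(a_t³/μ).
So a_t = (μ t²/π²)^(1/3) = (1.327×10^11 × (4.0176×10^7)² / π²)^(1/3) = 2.7893×10^8 km.
Since a_t = (r₁ + r₂)/2, r₂ = 2a_t − r₁ = 2×2.7893×10^8 − 8.49728×10^7 = 4.728872×10^8 km.
In AU: r₂ = 4.728872×10^8 / 1.496×10^8 = 3.16 AU.

r₂ = 3.16 AU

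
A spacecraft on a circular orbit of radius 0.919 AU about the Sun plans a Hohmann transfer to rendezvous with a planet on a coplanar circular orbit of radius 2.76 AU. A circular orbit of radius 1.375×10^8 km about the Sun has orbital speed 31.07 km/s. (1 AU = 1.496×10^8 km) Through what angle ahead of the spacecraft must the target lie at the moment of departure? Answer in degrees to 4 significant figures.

φ = 82.06°

From the circular-orbit relation v² = μ/r at r = 1.375×10^8 km: μ = v²r = (31.07)² × 1.375×10^8 = 1.32735×10^11 km³/s².
In km: r₁ = 0.919 × 1.496×10^8 = 1.374824×10^8 km; r₂ = 2.76 × 1.496×10^8 = 4.12896×10^8 km.
The Hohmann ellipse has a_t = (r₁ + r₂)/2 = 2.751892×10^8 km.
Transfer time t = π√(a_t³/μ) = 3.93645×10^7 s.
Target angular speed ω₂ = √(μ/r₂³) = 4.34242×10^-8 rad/s.
Angle swept by the target during transfer: ω₂·t = 1.7094 rad = 97.94°.
Arrival is 180° from departure on the ellipse, so φ = 180° − 97.94° = 82.06°.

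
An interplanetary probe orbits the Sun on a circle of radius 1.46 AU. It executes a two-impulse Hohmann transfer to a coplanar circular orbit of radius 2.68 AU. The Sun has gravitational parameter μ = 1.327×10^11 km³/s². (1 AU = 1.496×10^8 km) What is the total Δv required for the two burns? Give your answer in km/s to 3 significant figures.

Δv = 6.31 km/s

In km: r₁ = 1.46 × 1.496×10^8 = 2.18416×10^8 km; r₂ = 2.68 × 1.496×10^8 = 4.00928×10^8 km.
Transfer-ellipse semi-major axis a_t = (r₁ + r₂)/2 = (2.18416×10^8 + 4.00928×10^8)/2 = 3.09672×10^8 km.
At r₁ the circular-orbit speed is v₁ = √(μ/r₁) = 24.6487 km/s.
On the transfer ellipse at r₁, v² = μ(2/r − 1/a) gives v_p = √[μ(2/r₁ − 1/a_t)] = 28.0463 km/s.
First burn Δv₁ = |v_p − v₁| = 3.398 km/s.
Circular speed at r₂: v₂ = √(μ/r₂) = 18.193 km/s.
Transfer-orbit speed at r₂: v_a = √[μ(2/r₂ − 1/a_t)] = 15.279 km/s.
Second burn Δv₂ = |v₂ − v_a| = 2.914 km/s.
Δv = Δv₁ + Δv₂ = 3.398 + 2.914 = 6.312 km/s.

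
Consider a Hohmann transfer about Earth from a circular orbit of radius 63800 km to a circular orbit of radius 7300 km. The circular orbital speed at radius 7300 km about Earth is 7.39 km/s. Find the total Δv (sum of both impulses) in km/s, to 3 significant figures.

From the circular-orbit relation v² = μ/r at r = 7300 km: μ = v²r = (7.39)² × 7300 = 3.98668×10^5 km³/s².
Semi-major axis of the transfer orbit: a_t = (63800 + 7300)/2 = 35550 km.
Circular speed at r₁: v₁ = √(μ/r₁) = √(3.98668×10^5/63800) = 2.500 km/s.
On the transfer ellipse at r₁, v² = μ(2/r − 1/a) gives v_a = √[μ(2/r₁ − 1/a_t)] = 1.133 km/s.
First burn Δv₁ = |v_a − v₁| = 1.367 km/s.
At r₂, v₂ = √(μ/r₂) = 7.390 km/s.
Transfer-orbit speed at r₂: v_p = √[μ(2/r₂ − 1/a_t)] = 9.900 km/s.
Second burn Δv₂ = |v₂ − v_p| = 2.510 km/s.
Δv = Δv₁ + Δv₂ = 1.367 + 2.510 = 3.877 km/s.

Δv = 3.88 km/s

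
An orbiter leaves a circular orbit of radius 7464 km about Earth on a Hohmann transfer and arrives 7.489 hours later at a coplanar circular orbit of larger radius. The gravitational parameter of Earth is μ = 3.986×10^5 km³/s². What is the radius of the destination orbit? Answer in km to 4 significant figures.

Transfer time t = 7.489 hours = 26960.4 s, and t = π√(a_t³/μ).
So a_t = (μ t²/π²)^(1/3) = (3.986×10^5 × (26960.4)² / π²)^(1/3) = 30848 km.
Since a_t = (r₁ + r₂)/2, r₂ = 2a_t − r₁ = 2×30848 − 7464 = 54232 km.

r₂ = 54230 km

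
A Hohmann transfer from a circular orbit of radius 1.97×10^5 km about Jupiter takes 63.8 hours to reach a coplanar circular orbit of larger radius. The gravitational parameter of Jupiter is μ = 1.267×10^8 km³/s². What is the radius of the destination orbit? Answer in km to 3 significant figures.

r₂ = 1.56×10^6 km

Transfer time t = 63.8 hours = 2.2968×10^5 s, and t = π√(a_t³/μ).
So a_t = (μ t²/π²)^(1/3) = (1.267×10^8 × (2.2968×10^5)² / π²)^(1/3) = 8.7816×10^5 km.
Since a_t = (r₁ + r₂)/2, r₂ = 2a_t − r₁ = 2×8.7816×10^5 − 1.970×10^5 = 1.55932×10^6 km.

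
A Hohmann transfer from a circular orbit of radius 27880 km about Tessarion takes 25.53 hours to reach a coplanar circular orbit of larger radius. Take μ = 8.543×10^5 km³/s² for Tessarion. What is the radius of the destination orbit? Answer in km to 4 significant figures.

Transfer time t = 25.53 hours = 91908 s, and t = π√(a_t³/μ).
So a_t = (μ t²/π²)^(1/3) = (8.543×10^5 × (91908)² / π²)^(1/3) = 90089 km.
Since a_t = (r₁ + r₂)/2, r₂ = 2a_t − r₁ = 2×90089 − 27880 = 1.52298×10^5 km.

r₂ = 1.523×10^5 km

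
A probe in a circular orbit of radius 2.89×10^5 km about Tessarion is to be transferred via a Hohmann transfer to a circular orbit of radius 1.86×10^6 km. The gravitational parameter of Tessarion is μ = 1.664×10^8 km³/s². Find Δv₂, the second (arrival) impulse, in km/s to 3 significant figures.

Δv₂ = 4.55 km/s

The Hohmann ellipse has a_t = (r₁ + r₂)/2 = 1.0745×10^6 km.
Circular speed at r = 1.860×10^6 km: v_c = √(μ/r) = 9.458 km/s.
Transfer-orbit speed at the same r (vis-viva, a = a_t): v_t = √[μ(2/r − 1/a_t)] = 4.905 km/s.
Δv₂ = |v_t − v_c| = |4.905 − 9.458| = 4.553 km/s.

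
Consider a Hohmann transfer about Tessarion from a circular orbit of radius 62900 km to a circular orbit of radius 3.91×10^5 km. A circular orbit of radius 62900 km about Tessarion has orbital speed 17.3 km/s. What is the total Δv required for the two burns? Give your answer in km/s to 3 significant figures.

Δv = 8.69 km/s

From the circular-orbit relation v² = μ/r at r = 62900 km: μ = v²r = (17.3)² × 62900 = 1.88253×10^7 km³/s².
The Hohmann ellipse has a_t = (r₁ + r₂)/2 = 2.2695×10^5 km.
Circular speed at r₁: v₁ = √(μ/r₁) = √(1.88253×10^7/62900) = 17.3000 km/s.
On the transfer ellipse at r₁, vis-viva gives v_p = √[μ(2/r₁ − 1/a_t)] = 22.7075 km/s.
First burn Δv₁ = |v_p − v₁| = 5.4075 km/s.
Circular speed at r₂: v₂ = √(μ/r₂) = 6.93878 km/s.
Transfer-orbit speed at r₂: v_a = √[μ(2/r₂ − 1/a_t)] = 3.65295 km/s.
Second burn Δv₂ = |v₂ − v_a| = 3.2858 km/s.
Total Δv = Δv₁ + Δv₂ = 8.693 km/s.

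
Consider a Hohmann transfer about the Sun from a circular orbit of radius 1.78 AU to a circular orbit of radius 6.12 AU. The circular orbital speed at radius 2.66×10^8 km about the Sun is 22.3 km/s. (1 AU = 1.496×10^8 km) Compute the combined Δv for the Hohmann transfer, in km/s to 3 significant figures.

Δv = 9.41 km/s

From the circular-orbit relation v² = μ/r at r = 2.66×10^8 km: μ = v²r = (22.3)² × 2.66×10^8 = 1.32279×10^11 km³/s².
In km: r₁ = 1.78 × 1.496×10^8 = 2.66288×10^8 km; r₂ = 6.12 × 1.496×10^8 = 9.15552×10^8 km.
Transfer-ellipse semi-major axis a_t = (r₁ + r₂)/2 = (2.66288×10^8 + 9.15552×10^8)/2 = 5.9092×10^8 km.
At r₁ the circular-orbit speed is v₁ = √(μ/r₁) = 22.288 km/s.
Transfer-orbit speed at r₁ (vis-viva): v_p = √[μ(2/r₁ − 1/a_t)] = 27.743 km/s.
First burn Δv₁ = |v_p − v₁| = 5.455 km/s.
Circular speed at r₂: v₂ = √(μ/r₂) = 12.02 km/s.
Transfer-orbit speed at r₂: v_a = √[μ(2/r₂ − 1/a_t)] = 8.069 km/s.
Second burn Δv₂ = |v₂ − v_a| = 3.951 km/s.
Total Δv = Δv₁ + Δv₂ = 9.406 km/s.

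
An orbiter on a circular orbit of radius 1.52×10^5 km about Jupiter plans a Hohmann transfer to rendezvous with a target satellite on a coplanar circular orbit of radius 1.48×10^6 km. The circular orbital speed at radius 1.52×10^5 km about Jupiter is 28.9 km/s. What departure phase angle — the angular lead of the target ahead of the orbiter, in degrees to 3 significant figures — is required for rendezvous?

From the circular-orbit relation v² = μ/r at r = 1.52×10^5 km: μ = v²r = (28.9)² × 1.52×10^5 = 1.26952×10^8 km³/s².
Transfer-ellipse semi-major axis a_t = (r₁ + r₂)/2 = (1.520×10^5 + 1.480×10^6)/2 = 8.160×10^5 km.
Transfer time t = π√(a_t³/μ) = 2.0553×10^5 s.
The target's mean motion on its circular orbit is ω₂ = √(μ/r₂³) = 6.2579×10^-6 rad/s.
Angle swept by the target during transfer: ω₂·t = 1.2862 rad = 73.69°.
Arrival is 180° from departure on the ellipse, so φ = 180° − 73.69° = 106°.

φ = 106°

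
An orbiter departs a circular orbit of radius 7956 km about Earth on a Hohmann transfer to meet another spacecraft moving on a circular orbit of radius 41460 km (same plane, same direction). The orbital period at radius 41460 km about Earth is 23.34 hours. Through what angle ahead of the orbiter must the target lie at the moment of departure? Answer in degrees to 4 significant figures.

From Kepler's third law T² = 4π²r³/μ at r = 41460 km, T = 23.34 hours = 23.34 × 3600 s = 84024 s: μ = 4π²r³/T² = 3.98512×10^5 km³/s².
Semi-major axis of the transfer orbit: a_t = (7956 + 41460)/2 = 24708 km.
Transfer time t = π√(a_t³/μ) = 19328 s.
Target angular speed ω₂ = √(μ/r₂³) = 7.4778×10^-5 rad/s.
Angle swept by the target during transfer: ω₂·t = 1.4453 rad = 82.81°.
The orbiter traverses 180° on the transfer ellipse, so the target must lead by 180° − 82.81° = 97.19°.

φ = 97.19°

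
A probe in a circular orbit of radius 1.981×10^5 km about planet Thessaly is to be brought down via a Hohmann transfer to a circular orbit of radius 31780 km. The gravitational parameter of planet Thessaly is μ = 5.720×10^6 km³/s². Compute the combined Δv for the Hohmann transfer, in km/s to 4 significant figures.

Δv = 6.745 km/s

Semi-major axis of the transfer orbit: a_t = (1.981×10^5 + 31780)/2 = 1.1494×10^5 km.
Circular speed at r₁: v₁ = √(μ/r₁) = √(5.720×10^6/1.981×10^5) = 5.3735 km/s.
On the transfer ellipse at r₁, vis-viva equation gives v_a = √[μ(2/r₁ − 1/a_t)] = 2.8255 km/s.
First burn Δv₁ = |v_a − v₁| = 2.548 km/s.
At r₂, v₂ = √(μ/r₂) = 13.416 km/s.
Transfer-orbit speed at r₂: v_p = √[μ(2/r₂ − 1/a_t)] = 17.613 km/s.
Second burn Δv₂ = |v₂ − v_p| = 4.197 km/s.
Δv = Δv₁ + Δv₂ = 2.548 + 4.197 = 6.745 km/s.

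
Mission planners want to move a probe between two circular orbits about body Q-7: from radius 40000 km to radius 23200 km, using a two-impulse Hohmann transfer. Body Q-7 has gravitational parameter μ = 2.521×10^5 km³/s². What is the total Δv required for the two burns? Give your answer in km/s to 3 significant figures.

Δv = 0.772 km/s

Transfer-ellipse semi-major axis a_t = (r₁ + r₂)/2 = (40000 + 23200)/2 = 31600 km.
Circular speed at r₁: v₁ = √(μ/r₁) = √(2.521×10^5/40000) = 2.5105 km/s.
On the transfer ellipse at r₁, vis-viva equation gives v_a = √[μ(2/r₁ − 1/a_t)] = 2.1511 km/s.
First burn Δv₁ = |v_a − v₁| = 0.3594 km/s.
At r₂, v₂ = √(μ/r₂) = 3.29642 km/s.
Transfer-orbit speed at r₂: v_p = √[μ(2/r₂ − 1/a_t)] = 3.70876 km/s.
Second burn Δv₂ = |v₂ − v_p| = 0.4123 km/s.
Total Δv = Δv₁ + Δv₂ = 0.7717 km/s.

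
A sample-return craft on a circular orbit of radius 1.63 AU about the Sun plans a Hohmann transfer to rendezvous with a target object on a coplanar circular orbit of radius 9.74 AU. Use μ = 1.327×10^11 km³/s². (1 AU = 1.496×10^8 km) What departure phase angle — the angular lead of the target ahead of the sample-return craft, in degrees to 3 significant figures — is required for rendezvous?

In km: r₁ = 1.63 × 1.496×10^8 = 2.43848×10^8 km; r₂ = 9.74 × 1.496×10^8 = 1.457104×10^9 km.
The Hohmann ellipse has a_t = (r₁ + r₂)/2 = 8.50476×10^8 km.
Transfer time t = π√(a_t³/μ) = 2.139×10^8 s.
The target's mean motion on its circular orbit is ω₂ = √(μ/r₂³) = 6.549×10^-9 rad/s.
Angle swept by the target during transfer: ω₂·t = 1.401 rad = 80.27°.
The sample-return craft traverses 180° on the transfer ellipse, so the target must lead by 180° − 80.27° = 99.7°.

φ = 99.7°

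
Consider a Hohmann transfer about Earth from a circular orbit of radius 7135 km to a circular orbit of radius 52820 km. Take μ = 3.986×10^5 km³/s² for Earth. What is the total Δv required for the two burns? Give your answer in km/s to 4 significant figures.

The Hohmann ellipse has a_t = (r₁ + r₂)/2 = 29977.5 km.
Circular speed at r₁: v₁ = √(μ/r₁) = √(3.986×10^5/7135) = 7.474 km/s.
On the transfer ellipse at r₁, vis-viva gives v_p = √[μ(2/r₁ − 1/a_t)] = 9.921 km/s.
First burn Δv₁ = |v_p − v₁| = 2.447 km/s.
At r₂, v₂ = √(μ/r₂) = 2.747 km/s.
Transfer-orbit speed at r₂: v_a = √[μ(2/r₂ − 1/a_t)] = 1.340 km/s.
Second burn Δv₂ = |v₂ − v_a| = 1.407 km/s.
Δv = Δv₁ + Δv₂ = 2.447 + 1.407 = 3.854 km/s.

Δv = 3.854 km/s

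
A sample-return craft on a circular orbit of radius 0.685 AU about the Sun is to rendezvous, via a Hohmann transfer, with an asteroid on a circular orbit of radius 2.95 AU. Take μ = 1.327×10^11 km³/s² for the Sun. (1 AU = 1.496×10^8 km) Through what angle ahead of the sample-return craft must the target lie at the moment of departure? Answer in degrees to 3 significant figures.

In km: r₁ = 0.685 × 1.496×10^8 = 1.02476×10^8 km; r₂ = 2.95 × 1.496×10^8 = 4.4132×10^8 km.
The Hohmann ellipse has a_t = (r₁ + r₂)/2 = 2.71898×10^8 km.
The half-period of the transfer ellipse is t = π√(a_t³/μ) = 3.866548×10^7 s.
Target angular speed ω₂ = √(μ/r₂³) = 3.929208×10^-8 rad/s.
Angle swept by the target during transfer: ω₂·t = 1.519247 rad = 87.046°.
Arrival is 180° from departure on the ellipse, so φ = 180° − 87.046° = 93.0°.

φ = 93.0°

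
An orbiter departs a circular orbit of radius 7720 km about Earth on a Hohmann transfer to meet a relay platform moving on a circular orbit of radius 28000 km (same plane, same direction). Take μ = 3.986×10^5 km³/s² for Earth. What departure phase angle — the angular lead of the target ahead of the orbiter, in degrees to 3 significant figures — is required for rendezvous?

Semi-major axis of the transfer orbit: a_t = (7720 + 28000)/2 = 17860 km.
Transfer time t = π√(a_t³/μ) = 11877 s.
Target angular speed ω₂ = √(μ/r₂³) = 1.3475×10^-4 rad/s.
Angle swept by the target during transfer: ω₂·t = 1.6004 rad = 91.70°.
The orbiter traverses 180° on the transfer ellipse, so the target must lead by 180° − 91.70° = 88.3°.

φ = 88.3°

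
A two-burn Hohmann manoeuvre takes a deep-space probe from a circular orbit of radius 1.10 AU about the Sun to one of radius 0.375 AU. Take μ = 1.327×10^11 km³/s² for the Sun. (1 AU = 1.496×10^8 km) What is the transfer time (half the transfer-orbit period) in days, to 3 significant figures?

t = 116 days

In km: r₁ = 1.10 × 1.496×10^8 = 1.6456×10^8 km; r₂ = 0.375 × 1.496×10^8 = 5.610×10^7 km.
Transfer-ellipse semi-major axis a_t = (r₁ + r₂)/2 = (1.6456×10^8 + 5.610×10^7)/2 = 1.1033×10^8 km.
By Kepler's third law the transfer-orbit period is T = 2π√(a_t³/μ), so t = T/2 = 9.994×10^6 s.
Converting: 9.994×10^6 s ÷ 86400 s/day = 116 days.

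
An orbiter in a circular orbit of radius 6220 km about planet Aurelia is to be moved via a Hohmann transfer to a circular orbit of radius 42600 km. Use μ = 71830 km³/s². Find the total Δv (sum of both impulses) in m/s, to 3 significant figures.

Transfer-ellipse semi-major axis a_t = (r₁ + r₂)/2 = (6220 + 42600)/2 = 24410 km.
Circular speed at r₁: v₁ = √(μ/r₁) = √(71830/6220) = 3.398 km/s.
On the transfer ellipse at r₁, vis-viva equation gives v_p = √[μ(2/r₁ − 1/a_t)] = 4.489 km/s.
First burn Δv₁ = |v_p − v₁| = 1.091 km/s.
Circular speed at r₂: v₂ = √(μ/r₂) = 1.2985 km/s.
Transfer-orbit speed at r₂: v_a = √[μ(2/r₂ − 1/a_t)] = 0.65548 km/s.
Second burn Δv₂ = |v₂ − v_a| = 0.6430 km/s.
Total Δv = Δv₁ + Δv₂ = 1.734 km/s.

Δv = 1730 m/s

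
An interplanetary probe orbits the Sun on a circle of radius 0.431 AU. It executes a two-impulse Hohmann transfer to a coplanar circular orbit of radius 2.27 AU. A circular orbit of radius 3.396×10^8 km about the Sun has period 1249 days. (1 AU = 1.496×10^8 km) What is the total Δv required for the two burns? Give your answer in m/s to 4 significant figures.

From Kepler's third law T² = 4π²r³/μ at r = 3.396×10^8 km, T = 1249 days = 1249 × 86400 s = 1.079136×10^8 s: μ = 4π²r³/T² = 1.32773×10^11 km³/s².
In km: r₁ = 0.431 × 1.496×10^8 = 6.44776×10^7 km; r₂ = 2.27 × 1.496×10^8 = 3.39592×10^8 km.
Semi-major axis of the transfer orbit: a_t = (6.44776×10^7 + 3.39592×10^8)/2 = 2.020348×10^8 km.
At r₁ the circular-orbit speed is v₁ = √(μ/r₁) = 45.3786 km/s.
Transfer-orbit speed at r₁ (vis-viva equation): v_p = √[μ(2/r₁ − 1/a_t)] = 58.8324 km/s.
First burn Δv₁ = |v_p − v₁| = 13.454 km/s.
Circular speed at r₂: v₂ = √(μ/r₂) = 19.7732 km/s.
Transfer-orbit speed at r₂: v_a = √[μ(2/r₂ − 1/a_t)] = 11.1704 km/s.
Second burn Δv₂ = |v₂ − v_a| = 8.6028 km/s.
Δv = Δv₁ + Δv₂ = 13.454 + 8.6028 = 22.06 km/s.

Δv = 22060 m/s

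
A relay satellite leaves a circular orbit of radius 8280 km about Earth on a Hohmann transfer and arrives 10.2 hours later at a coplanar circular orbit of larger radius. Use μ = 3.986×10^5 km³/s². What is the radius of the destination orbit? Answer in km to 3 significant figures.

Transfer time t = 10.2 hours = 36720 s, and t = π√(a_t³/μ).
So a_t = (μ t²/π²)^(1/3) = (3.986×10^5 × (36720)² / π²)^(1/3) = 37904 km.
Since a_t = (r₁ + r₂)/2, r₂ = 2a_t − r₁ = 2×37904 − 8280 = 67528 km.

r₂ = 67500 km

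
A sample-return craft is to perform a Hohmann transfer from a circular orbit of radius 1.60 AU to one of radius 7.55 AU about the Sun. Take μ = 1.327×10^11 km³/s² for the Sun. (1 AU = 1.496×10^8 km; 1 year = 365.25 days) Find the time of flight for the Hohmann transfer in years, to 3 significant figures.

t = 4.89 years

In km: r₁ = 1.60 × 1.496×10^8 = 2.3936×10^8 km; r₂ = 7.55 × 1.496×10^8 = 1.12948×10^9 km.
Semi-major axis of the transfer orbit: a_t = (2.3936×10^8 + 1.12948×10^9)/2 = 6.8442×10^8 km.
By Kepler's third law the transfer-orbit period is T = 2π√(a_t³/μ), so t = T/2 = 1.544×10^8 s.
Converting: 1.544×10^8 s ÷ 3.15576×10^7 s/year (365.25 × 86400) = 4.89 years.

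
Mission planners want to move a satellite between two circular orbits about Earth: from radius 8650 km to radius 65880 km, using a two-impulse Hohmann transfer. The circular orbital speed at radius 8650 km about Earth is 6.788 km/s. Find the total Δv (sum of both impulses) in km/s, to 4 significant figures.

Δv = 3.512 km/s

From the circular-orbit relation v² = μ/r at r = 8650 km: μ = v²r = (6.788)² × 8650 = 3.98566×10^5 km³/s².
The Hohmann ellipse has a_t = (r₁ + r₂)/2 = 37265 km.
At r₁ the circular-orbit speed is v₁ = √(μ/r₁) = 6.788 km/s.
On the transfer ellipse at r₁, vis-viva gives v_p = √[μ(2/r₁ − 1/a_t)] = 9.025 km/s.
First burn Δv₁ = |v_p − v₁| = 2.237 km/s.
At r₂, v₂ = √(μ/r₂) = 2.460 km/s.
Transfer-orbit speed at r₂: v_a = √[μ(2/r₂ − 1/a_t)] = 1.185 km/s.
Second burn Δv₂ = |v₂ − v_a| = 1.275 km/s.
Δv = Δv₁ + Δv₂ = 2.237 + 1.275 = 3.512 km/s.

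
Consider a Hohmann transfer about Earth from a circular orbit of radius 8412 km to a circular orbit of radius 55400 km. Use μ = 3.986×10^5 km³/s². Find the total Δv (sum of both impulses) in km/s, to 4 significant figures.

Δv = 3.492 km/s

Transfer-ellipse semi-major axis a_t = (r₁ + r₂)/2 = (8412 + 55400)/2 = 31906 km.
Circular speed at r₁: v₁ = √(μ/r₁) = √(3.986×10^5/8412) = 6.884 km/s.
On the transfer ellipse at r₁, vis-viva gives v_p = √[μ(2/r₁ − 1/a_t)] = 9.071 km/s.
First burn Δv₁ = |v_p − v₁| = 2.187 km/s.
Circular speed at r₂: v₂ = √(μ/r₂) = 2.682 km/s.
Transfer-orbit speed at r₂: v_a = √[μ(2/r₂ − 1/a_t)] = 1.377 km/s.
Second burn Δv₂ = |v₂ − v_a| = 1.305 km/s.
Δv = Δv₁ + Δv₂ = 2.187 + 1.305 = 3.492 km/s.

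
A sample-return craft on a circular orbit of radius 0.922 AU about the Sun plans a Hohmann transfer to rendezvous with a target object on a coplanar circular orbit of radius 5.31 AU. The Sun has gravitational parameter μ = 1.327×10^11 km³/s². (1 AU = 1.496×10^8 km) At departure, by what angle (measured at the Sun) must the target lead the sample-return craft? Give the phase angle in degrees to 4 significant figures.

φ = 99.09°

In km: r₁ = 0.922 × 1.496×10^8 = 1.379312×10^8 km; r₂ = 5.31 × 1.496×10^8 = 7.94376×10^8 km.
Transfer-ellipse semi-major axis a_t = (r₁ + r₂)/2 = (1.379312×10^8 + 7.94376×10^8)/2 = 4.661536×10^8 km.
The half-period of the transfer ellipse is t = π√(a_t³/μ) = 8.680×10^7 s.
The target's mean motion on its circular orbit is ω₂ = √(μ/r₂³) = 1.627×10^-8 rad/s.
Angle swept by the target during transfer: ω₂·t = 1.4122 rad = 80.91°.
The sample-return craft traverses 180° on the transfer ellipse, so the target must lead by 180° − 80.91° = 99.09°.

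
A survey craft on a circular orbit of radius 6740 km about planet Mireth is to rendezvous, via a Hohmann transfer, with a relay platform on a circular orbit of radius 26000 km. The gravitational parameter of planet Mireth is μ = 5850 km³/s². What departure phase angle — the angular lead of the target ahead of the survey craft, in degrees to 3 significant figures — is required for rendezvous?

Semi-major axis of the transfer orbit: a_t = (6740 + 26000)/2 = 16370 km.
Transfer time t = π√(a_t³/μ) = 86029 s.
The target's mean motion on its circular orbit is ω₂ = √(μ/r₂³) = 1.8244×10^-5 rad/s.
Angle swept by the target during transfer: ω₂·t = 1.5695 rad = 89.93°.
Arrival is 180° from departure on the ellipse, so φ = 180° − 89.93° = 90.1°.

φ = 90.1°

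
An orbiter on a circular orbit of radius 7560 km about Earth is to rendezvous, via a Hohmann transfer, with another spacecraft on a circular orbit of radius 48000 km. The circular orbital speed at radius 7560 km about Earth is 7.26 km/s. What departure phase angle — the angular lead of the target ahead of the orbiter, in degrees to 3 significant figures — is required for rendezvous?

φ = 101°

From the circular-orbit relation v² = μ/r at r = 7560 km: μ = v²r = (7.26)² × 7560 = 3.98469×10^5 km³/s².
Semi-major axis of the transfer orbit: a_t = (7560 + 48000)/2 = 27780 km.
The half-period of the transfer ellipse is t = π√(a_t³/μ) = 23044 s.
The target's mean motion on its circular orbit is ω₂ = √(μ/r₂³) = 6.0025×10^-5 rad/s.
Angle swept by the target during transfer: ω₂·t = 1.3832 rad = 79.25°.
Arrival is 180° from departure on the ellipse, so φ = 180° − 79.25° = 101°.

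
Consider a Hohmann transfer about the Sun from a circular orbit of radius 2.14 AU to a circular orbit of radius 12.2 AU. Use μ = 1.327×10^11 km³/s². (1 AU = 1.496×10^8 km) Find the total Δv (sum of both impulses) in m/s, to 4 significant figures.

In km: r₁ = 2.14 × 1.496×10^8 = 3.20144×10^8 km; r₂ = 12.2 × 1.496×10^8 = 1.82512×10^9 km.
Semi-major axis of the transfer orbit: a_t = (3.20144×10^8 + 1.82512×10^9)/2 = 1.072632×10^9 km.
Circular speed at r₁: v₁ = √(μ/r₁) = √(1.327×10^11/3.20144×10^8) = 20.359 km/s.
Transfer-orbit speed at r₁ (vis-viva equation): v_p = √[μ(2/r₁ − 1/a_t)] = 26.557 km/s.
First burn Δv₁ = |v_p − v₁| = 6.198 km/s.
At r₂, v₂ = √(μ/r₂) = 8.52687 km/s.
Transfer-orbit speed at r₂: v_a = √[μ(2/r₂ − 1/a_t)] = 4.65840 km/s.
Second burn Δv₂ = |v₂ − v_a| = 3.868 km/s.
Δv = Δv₁ + Δv₂ = 6.198 + 3.868 = 10.07 km/s.

Δv = 10070 m/s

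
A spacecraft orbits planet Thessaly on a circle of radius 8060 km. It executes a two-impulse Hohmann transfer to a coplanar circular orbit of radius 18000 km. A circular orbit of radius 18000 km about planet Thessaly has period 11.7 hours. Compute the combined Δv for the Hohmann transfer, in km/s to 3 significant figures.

Δv = 1.28 km/s

From Kepler's third law T² = 4π²r³/μ at r = 18000 km, T = 11.7 hours = 11.7 × 3600 s = 42120 s: μ = 4π²r³/T² = 1.29778×10^5 km³/s².
The Hohmann ellipse has a_t = (r₁ + r₂)/2 = 13030 km.
At r₁ the circular-orbit speed is v₁ = √(μ/r₁) = 4.01266 km/s.
On the transfer ellipse at r₁, v² = μ(2/r − 1/a) gives v_p = √[μ(2/r₁ − 1/a_t)] = 4.71625 km/s.
First burn Δv₁ = |v_p − v₁| = 0.7036 km/s.
Circular speed at r₂: v₂ = √(μ/r₂) = 2.6851 km/s.
Transfer-orbit speed at r₂: v_a = √[μ(2/r₂ − 1/a_t)] = 2.1118 km/s.
Second burn Δv₂ = |v₂ − v_a| = 0.5733 km/s.
Δv = Δv₁ + Δv₂ = 0.7036 + 0.5733 = 1.277 km/s.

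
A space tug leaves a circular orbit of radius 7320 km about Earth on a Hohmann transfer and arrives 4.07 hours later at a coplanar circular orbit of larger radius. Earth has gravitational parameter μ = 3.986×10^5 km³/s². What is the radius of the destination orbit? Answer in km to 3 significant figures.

Transfer time t = 4.07 hours = 14652 s, and t = π√(a_t³/μ).
So a_t = (μ t²/π²)^(1/3) = (3.986×10^5 × (14652)² / π²)^(1/3) = 20544 km.
Since a_t = (r₁ + r₂)/2, r₂ = 2a_t − r₁ = 2×20544 − 7320 = 33768 km.

r₂ = 33800 km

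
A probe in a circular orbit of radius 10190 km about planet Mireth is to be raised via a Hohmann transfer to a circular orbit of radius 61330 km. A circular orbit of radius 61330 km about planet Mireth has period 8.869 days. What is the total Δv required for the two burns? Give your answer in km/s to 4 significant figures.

Δv = 0.6164 km/s

From Kepler's third law T² = 4π²r³/μ at r = 61330 km, T = 8.869 days = 8.869 × 86400 s = 7.662816×10^5 s: μ = 4π²r³/T² = 15509.6 km³/s².
The Hohmann ellipse has a_t = (r₁ + r₂)/2 = 35760 km.
Circular speed at r₁: v₁ = √(μ/r₁) = √(15509.6/10190) = 1.234 km/s.
Transfer-orbit speed at r₁ (vis-viva equation): v_p = √[μ(2/r₁ − 1/a_t)] = 1.616 km/s.
First burn Δv₁ = |v_p − v₁| = 0.3820 km/s.
Circular speed at r₂: v₂ = √(μ/r₂) = 0.50288 km/s.
Transfer-orbit speed at r₂: v_a = √[μ(2/r₂ − 1/a_t)] = 0.26844 km/s.
Second burn Δv₂ = |v₂ − v_a| = 0.2344 km/s.
Δv = Δv₁ + Δv₂ = 0.3820 + 0.2344 = 0.6164 km/s.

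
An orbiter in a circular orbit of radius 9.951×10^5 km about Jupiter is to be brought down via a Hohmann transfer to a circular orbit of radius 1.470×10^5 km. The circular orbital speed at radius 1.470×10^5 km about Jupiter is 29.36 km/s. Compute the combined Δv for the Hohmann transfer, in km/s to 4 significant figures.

From the circular-orbit relation v² = μ/r at r = 1.470×10^5 km: μ = v²r = (29.36)² × 1.470×10^5 = 1.26715×10^8 km³/s².
The Hohmann ellipse has a_t = (r₁ + r₂)/2 = 5.7105×10^5 km.
Circular speed at r₁: v₁ = √(μ/r₁) = √(1.26715×10^8/9.951×10^5) = 11.284 km/s.
On the transfer ellipse at r₁, vis-viva gives v_a = √[μ(2/r₁ − 1/a_t)] = 5.7254 km/s.
First burn Δv₁ = |v_a − v₁| = 5.559 km/s.
At r₂, v₂ = √(μ/r₂) = 29.360 km/s.
Transfer-orbit speed at r₂: v_p = √[μ(2/r₂ − 1/a_t)] = 38.757 km/s.
Second burn Δv₂ = |v₂ − v_p| = 9.397 km/s.
Total Δv = Δv₁ + Δv₂ = 14.96 km/s.

Δv = 14.96 km/s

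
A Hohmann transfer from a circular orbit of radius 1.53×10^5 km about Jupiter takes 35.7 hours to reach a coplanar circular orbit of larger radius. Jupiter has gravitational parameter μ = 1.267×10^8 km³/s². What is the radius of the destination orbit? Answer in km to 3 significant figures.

r₂ = 1.04×10^6 km

Transfer time t = 35.7 hours = 1.2852×10^5 s, and t = π√(a_t³/μ).
So a_t = (μ t²/π²)^(1/3) = (1.267×10^8 × (1.2852×10^5)² / π²)^(1/3) = 5.9631×10^5 km.
Since a_t = (r₁ + r₂)/2, r₂ = 2a_t − r₁ = 2×5.9631×10^5 − 1.530×10^5 = 1.03962×10^6 km.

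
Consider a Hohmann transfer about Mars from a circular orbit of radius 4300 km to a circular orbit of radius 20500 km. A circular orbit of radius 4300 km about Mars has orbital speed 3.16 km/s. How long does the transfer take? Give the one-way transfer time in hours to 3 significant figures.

t = 5.82 hours

From the circular-orbit relation v² = μ/r at r = 4300 km: μ = v²r = (3.16)² × 4300 = 42938.1 km³/s².
Transfer-ellipse semi-major axis a_t = (r₁ + r₂)/2 = (4300 + 20500)/2 = 12400 km.
By Kepler's third law the transfer-orbit period is T = 2π√(a_t³/μ), so t = T/2 = 20934.4 s.
Converting: 20934.4 s ÷ 3600 s/hour = 5.82 hours.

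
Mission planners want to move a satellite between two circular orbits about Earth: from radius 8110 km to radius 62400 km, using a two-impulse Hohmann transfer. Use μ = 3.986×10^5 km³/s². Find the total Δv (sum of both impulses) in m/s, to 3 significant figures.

Δv = 3630 m/s

The Hohmann ellipse has a_t = (r₁ + r₂)/2 = 35255 km.
At r₁ the circular-orbit speed is v₁ = √(μ/r₁) = 7.01065 km/s.
On the transfer ellipse at r₁, v² = μ(2/r − 1/a) gives v_p = √[μ(2/r₁ − 1/a_t)] = 9.32696 km/s.
First burn Δv₁ = |v_p − v₁| = 2.31631 km/s.
Circular speed at r₂: v₂ = √(μ/r₂) = 2.527414 km/s.
Transfer-orbit speed at r₂: v_a = √[μ(2/r₂ − 1/a_t)] = 1.212206 km/s.
Second burn Δv₂ = |v₂ − v_a| = 1.31521 km/s.
Total Δv = Δv₁ + Δv₂ = 3.632 km/s.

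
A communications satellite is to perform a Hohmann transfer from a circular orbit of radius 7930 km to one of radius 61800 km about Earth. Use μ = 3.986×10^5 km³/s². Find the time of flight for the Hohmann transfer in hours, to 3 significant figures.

t = 9.00 hours

Transfer-ellipse semi-major axis a_t = (r₁ + r₂)/2 = (7930 + 61800)/2 = 34865 km.
Transfer time t = π√(a_t³/μ) = π√((34865)³ / 3.986×10^5) = 32390 s.
Converting: 32390 s ÷ 3600 s/hour = 9.00 hours.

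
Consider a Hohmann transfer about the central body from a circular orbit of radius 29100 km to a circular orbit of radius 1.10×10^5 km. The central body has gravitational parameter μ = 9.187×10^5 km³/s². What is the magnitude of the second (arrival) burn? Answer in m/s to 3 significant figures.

Transfer-ellipse semi-major axis a_t = (r₁ + r₂)/2 = (29100 + 1.100×10^5)/2 = 69550 km.
Circular speed at r = 1.100×10^5 km: v_c = √(μ/r) = 2.890 km/s.
Vis-viva on the transfer ellipse at r = 1.100×10^5 km gives v_t = √[μ(2/r − 1/a_t)] = 1.869 km/s.
Δv₂ = |v_t − v_c| = |1.869 − 2.890| = 1.021 km/s.

Δv₂ = 1020 m/s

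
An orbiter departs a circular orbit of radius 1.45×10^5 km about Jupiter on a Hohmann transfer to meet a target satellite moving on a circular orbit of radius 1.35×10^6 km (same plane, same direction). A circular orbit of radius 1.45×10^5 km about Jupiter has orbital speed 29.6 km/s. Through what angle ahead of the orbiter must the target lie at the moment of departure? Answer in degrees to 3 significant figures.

From the circular-orbit relation v² = μ/r at r = 1.45×10^5 km: μ = v²r = (29.6)² × 1.45×10^5 = 1.27043×10^8 km³/s².
The Hohmann ellipse has a_t = (r₁ + r₂)/2 = 7.475×10^5 km.
The half-period of the transfer ellipse is t = π√(a_t³/μ) = 1.8013×10^5 s.
Target angular speed ω₂ = √(μ/r₂³) = 7.1858×10^-6 rad/s.
Angle swept by the target during transfer: ω₂·t = 1.2944 rad = 74.16°.
The orbiter traverses 180° on the transfer ellipse, so the target must lead by 180° − 74.16° = 106°.

φ = 106°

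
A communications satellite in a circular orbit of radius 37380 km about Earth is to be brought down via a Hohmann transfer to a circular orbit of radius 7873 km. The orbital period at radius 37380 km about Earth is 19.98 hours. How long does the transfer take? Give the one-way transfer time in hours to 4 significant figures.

t = 4.705 hours

From Kepler's third law T² = 4π²r³/μ at r = 37380 km, T = 19.98 hours = 19.98 × 3600 s = 71928 s: μ = 4π²r³/T² = 3.98549×10^5 km³/s².
Transfer-ellipse semi-major axis a_t = (r₁ + r₂)/2 = (37380 + 7873)/2 = 22626.5 km.
By Kepler's third law the transfer-orbit period is T = 2π√(a_t³/μ), so t = T/2 = 16937 s.
Converting: 16937 s ÷ 3600 s/hour = 4.705 hours.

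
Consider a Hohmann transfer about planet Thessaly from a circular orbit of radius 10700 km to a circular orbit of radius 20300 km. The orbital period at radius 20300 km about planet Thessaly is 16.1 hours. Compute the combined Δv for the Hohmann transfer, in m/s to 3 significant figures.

Δv = 810 m/s

From Kepler's third law T² = 4π²r³/μ at r = 20300 km, T = 16.1 hours = 16.1 × 3600 s = 57960 s: μ = 4π²r³/T² = 98308.5 km³/s².
Transfer-ellipse semi-major axis a_t = (r₁ + r₂)/2 = (10700 + 20300)/2 = 15500 km.
Circular speed at r₁: v₁ = √(μ/r₁) = √(98308.5/10700) = 3.0311237 km/s.
Transfer-orbit speed at r₁ (v² = μ(2/r − 1/a)): v_p = √[μ(2/r₁ − 1/a_t)] = 3.4688525 km/s.
First burn Δv₁ = |v_p − v₁| = 0.437729 km/s.
Circular speed at r₂: v₂ = √(μ/r₂) = 2.200633 km/s.
Transfer-orbit speed at r₂: v_a = √[μ(2/r₂ − 1/a_t)] = 1.828410 km/s.
Second burn Δv₂ = |v₂ − v_a| = 0.372223 km/s.
Δv = Δv₁ + Δv₂ = 0.437729 + 0.372223 = 0.8100 km/s.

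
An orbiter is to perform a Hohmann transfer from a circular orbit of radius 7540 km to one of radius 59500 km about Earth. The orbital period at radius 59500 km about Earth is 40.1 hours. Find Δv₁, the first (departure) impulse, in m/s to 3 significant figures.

Δv₁ = 2420 m/s

From Kepler's third law T² = 4π²r³/μ at r = 59500 km, T = 40.1 hours = 40.1 × 3600 s = 1.4436×10^5 s: μ = 4π²r³/T² = 3.99040×10^5 km³/s².
Semi-major axis of the transfer orbit: a_t = (7540 + 59500)/2 = 33520 km.
On the circular orbit at r = 7540 km, v_c = √(μ/r) = 7.2748 km/s.
Vis-viva on the transfer ellipse at r = 7540 km gives v_t = √[μ(2/r − 1/a_t)] = 9.6924 km/s.
Δv₁ = |v_t − v_c| = |9.6924 − 7.2748| = 2.418 km/s.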